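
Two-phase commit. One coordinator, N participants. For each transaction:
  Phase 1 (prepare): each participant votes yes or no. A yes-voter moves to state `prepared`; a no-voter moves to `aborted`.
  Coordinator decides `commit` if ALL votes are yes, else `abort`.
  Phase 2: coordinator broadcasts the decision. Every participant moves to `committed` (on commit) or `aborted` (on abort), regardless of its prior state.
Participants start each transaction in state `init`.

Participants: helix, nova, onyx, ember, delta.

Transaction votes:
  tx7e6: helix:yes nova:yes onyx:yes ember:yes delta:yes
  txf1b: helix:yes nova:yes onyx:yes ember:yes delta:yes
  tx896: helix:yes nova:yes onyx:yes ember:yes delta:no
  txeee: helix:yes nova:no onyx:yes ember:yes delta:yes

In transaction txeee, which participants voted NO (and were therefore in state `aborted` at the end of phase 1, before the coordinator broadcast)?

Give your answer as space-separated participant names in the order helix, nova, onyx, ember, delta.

Answer: nova

Derivation:
Txn txeee phase 1: helix yes -> prepared; nova no -> aborted; onyx yes -> prepared; ember yes -> prepared; delta yes -> prepared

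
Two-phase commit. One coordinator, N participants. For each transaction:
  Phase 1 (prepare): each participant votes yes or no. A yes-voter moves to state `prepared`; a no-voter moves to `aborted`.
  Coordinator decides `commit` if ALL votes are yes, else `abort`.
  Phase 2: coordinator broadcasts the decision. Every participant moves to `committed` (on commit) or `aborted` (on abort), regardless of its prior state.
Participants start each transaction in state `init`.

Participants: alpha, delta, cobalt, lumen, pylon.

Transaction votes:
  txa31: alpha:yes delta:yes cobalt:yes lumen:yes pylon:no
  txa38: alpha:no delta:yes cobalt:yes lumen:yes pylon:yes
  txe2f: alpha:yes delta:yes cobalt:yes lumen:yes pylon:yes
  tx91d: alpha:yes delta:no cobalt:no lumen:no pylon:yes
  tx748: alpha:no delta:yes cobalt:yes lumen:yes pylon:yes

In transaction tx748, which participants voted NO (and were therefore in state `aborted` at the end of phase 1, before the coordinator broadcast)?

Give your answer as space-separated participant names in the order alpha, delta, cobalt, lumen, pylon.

Answer: alpha

Derivation:
Txn tx748 phase 1: alpha no -> aborted; delta yes -> prepared; cobalt yes -> prepared; lumen yes -> prepared; pylon yes -> prepared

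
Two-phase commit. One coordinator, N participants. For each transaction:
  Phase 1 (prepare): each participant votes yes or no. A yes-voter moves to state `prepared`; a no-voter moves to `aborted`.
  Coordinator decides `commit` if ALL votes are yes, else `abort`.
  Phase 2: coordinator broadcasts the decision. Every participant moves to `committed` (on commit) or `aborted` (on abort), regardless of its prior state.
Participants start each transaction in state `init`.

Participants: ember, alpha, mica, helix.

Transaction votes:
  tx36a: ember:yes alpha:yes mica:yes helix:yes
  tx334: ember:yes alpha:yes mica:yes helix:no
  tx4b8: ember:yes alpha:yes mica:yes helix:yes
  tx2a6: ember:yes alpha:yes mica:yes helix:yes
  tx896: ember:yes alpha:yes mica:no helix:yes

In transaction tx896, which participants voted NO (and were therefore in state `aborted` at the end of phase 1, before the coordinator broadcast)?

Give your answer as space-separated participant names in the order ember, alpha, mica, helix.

Txn tx896 phase 1: ember yes -> prepared; alpha yes -> prepared; mica no -> aborted; helix yes -> prepared

Answer: mica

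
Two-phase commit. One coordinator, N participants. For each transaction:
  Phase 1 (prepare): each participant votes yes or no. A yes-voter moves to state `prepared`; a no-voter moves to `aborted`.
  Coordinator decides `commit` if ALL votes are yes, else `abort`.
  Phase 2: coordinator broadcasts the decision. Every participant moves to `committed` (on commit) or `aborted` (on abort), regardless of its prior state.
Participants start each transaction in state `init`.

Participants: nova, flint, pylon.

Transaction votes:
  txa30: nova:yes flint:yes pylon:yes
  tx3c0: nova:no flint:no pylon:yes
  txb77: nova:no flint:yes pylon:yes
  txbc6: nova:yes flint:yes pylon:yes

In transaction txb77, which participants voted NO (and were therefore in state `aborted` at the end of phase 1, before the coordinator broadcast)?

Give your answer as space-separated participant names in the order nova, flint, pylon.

Answer: nova

Derivation:
Txn txb77 phase 1: nova no -> aborted; flint yes -> prepared; pylon yes -> prepared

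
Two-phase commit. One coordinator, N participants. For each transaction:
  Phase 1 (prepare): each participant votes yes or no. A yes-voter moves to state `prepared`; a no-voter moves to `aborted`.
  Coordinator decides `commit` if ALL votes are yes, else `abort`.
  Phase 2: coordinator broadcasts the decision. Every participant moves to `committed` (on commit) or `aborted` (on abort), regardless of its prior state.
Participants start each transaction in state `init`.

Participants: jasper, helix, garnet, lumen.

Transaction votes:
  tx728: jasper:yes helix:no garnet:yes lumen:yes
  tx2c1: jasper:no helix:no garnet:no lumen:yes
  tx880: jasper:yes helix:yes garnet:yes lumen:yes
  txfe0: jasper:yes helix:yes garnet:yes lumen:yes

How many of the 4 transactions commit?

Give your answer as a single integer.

Answer: 2

Derivation:
tx728: no from helix -> abort (commits=0)
tx2c1: no from jasper, helix, garnet -> abort (commits=0)
tx880: all yes -> commit (commits=1)
txfe0: all yes -> commit (commits=2)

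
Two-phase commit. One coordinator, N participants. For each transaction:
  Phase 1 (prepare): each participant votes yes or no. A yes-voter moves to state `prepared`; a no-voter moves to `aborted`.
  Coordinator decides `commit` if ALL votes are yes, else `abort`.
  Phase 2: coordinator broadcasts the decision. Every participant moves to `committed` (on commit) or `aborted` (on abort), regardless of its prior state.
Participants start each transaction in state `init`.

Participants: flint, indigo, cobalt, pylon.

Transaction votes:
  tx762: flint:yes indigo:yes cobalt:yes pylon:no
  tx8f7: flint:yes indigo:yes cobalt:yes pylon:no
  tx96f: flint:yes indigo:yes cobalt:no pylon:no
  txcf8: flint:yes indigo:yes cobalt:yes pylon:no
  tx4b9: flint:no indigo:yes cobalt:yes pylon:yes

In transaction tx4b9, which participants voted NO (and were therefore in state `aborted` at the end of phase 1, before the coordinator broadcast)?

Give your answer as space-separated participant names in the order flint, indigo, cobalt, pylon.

Answer: flint

Derivation:
Txn tx4b9 phase 1: flint no -> aborted; indigo yes -> prepared; cobalt yes -> prepared; pylon yes -> prepared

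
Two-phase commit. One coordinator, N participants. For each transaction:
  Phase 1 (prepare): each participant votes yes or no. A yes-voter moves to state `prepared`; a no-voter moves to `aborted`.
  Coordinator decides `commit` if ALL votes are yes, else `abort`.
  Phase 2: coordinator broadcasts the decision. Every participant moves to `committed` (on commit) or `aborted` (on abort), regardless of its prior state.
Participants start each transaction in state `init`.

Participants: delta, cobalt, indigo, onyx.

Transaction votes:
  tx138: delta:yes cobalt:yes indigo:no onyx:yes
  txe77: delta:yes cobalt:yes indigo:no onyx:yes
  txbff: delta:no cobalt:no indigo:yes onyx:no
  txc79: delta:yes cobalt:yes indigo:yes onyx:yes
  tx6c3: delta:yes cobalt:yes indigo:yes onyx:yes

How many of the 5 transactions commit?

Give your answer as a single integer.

tx138: no from indigo -> abort (commits=0)
txe77: no from indigo -> abort (commits=0)
txbff: no from delta, cobalt, onyx -> abort (commits=0)
txc79: all yes -> commit (commits=1)
tx6c3: all yes -> commit (commits=2)

Answer: 2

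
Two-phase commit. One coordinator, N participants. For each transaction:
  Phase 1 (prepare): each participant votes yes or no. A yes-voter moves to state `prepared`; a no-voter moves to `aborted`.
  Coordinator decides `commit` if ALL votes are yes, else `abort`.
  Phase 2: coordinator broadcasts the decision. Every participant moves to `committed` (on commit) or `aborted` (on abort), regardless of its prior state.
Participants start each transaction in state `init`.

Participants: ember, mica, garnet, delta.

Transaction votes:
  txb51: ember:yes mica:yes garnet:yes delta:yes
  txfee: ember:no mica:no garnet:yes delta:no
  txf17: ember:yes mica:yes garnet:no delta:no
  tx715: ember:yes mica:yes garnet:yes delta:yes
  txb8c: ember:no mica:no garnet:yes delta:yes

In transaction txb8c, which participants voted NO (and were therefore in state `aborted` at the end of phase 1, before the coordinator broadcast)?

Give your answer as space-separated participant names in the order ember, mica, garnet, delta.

Txn txb8c phase 1: ember no -> aborted; mica no -> aborted; garnet yes -> prepared; delta yes -> prepared

Answer: ember mica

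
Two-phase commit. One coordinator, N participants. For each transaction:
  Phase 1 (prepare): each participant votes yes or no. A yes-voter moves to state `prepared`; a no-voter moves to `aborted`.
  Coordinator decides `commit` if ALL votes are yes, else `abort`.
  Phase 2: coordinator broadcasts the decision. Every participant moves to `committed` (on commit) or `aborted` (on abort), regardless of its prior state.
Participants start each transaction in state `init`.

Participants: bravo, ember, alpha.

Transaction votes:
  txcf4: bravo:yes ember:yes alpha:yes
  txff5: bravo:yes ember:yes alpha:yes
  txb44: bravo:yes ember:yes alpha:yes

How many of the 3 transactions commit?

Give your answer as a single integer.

Answer: 3

Derivation:
txcf4: all yes -> commit (commits=1)
txff5: all yes -> commit (commits=2)
txb44: all yes -> commit (commits=3)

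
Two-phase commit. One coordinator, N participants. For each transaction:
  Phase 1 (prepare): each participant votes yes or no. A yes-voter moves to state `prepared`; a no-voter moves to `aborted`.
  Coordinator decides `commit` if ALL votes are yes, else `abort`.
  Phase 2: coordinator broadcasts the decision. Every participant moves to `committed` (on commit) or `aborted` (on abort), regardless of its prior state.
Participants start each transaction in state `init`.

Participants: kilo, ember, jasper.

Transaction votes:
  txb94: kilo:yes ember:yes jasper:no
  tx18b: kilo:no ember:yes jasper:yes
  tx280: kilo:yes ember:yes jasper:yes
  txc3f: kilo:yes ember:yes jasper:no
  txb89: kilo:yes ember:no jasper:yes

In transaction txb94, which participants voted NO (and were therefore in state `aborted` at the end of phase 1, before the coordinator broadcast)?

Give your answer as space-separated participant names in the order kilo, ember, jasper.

Answer: jasper

Derivation:
Txn txb94 phase 1: kilo yes -> prepared; ember yes -> prepared; jasper no -> aborted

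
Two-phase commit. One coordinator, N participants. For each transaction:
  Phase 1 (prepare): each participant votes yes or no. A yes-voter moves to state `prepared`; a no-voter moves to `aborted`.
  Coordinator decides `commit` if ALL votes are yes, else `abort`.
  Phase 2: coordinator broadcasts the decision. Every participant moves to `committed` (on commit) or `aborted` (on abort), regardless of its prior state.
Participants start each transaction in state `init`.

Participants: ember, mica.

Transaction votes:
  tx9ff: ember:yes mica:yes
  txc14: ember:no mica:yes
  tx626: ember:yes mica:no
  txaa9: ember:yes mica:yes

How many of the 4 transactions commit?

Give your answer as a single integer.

Answer: 2

Derivation:
tx9ff: all yes -> commit (commits=1)
txc14: no from ember -> abort (commits=1)
tx626: no from mica -> abort (commits=1)
txaa9: all yes -> commit (commits=2)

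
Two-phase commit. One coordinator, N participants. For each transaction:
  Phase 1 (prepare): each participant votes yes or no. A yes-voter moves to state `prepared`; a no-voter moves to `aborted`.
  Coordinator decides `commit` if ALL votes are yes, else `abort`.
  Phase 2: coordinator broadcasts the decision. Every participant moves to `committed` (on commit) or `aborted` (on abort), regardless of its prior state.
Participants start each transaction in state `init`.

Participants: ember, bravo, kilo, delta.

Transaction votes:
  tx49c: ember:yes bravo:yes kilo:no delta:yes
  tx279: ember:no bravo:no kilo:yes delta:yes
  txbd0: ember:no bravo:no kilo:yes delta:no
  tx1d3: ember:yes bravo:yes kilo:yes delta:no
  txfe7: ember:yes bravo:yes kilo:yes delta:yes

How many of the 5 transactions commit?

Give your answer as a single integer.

tx49c: no from kilo -> abort (commits=0)
tx279: no from ember, bravo -> abort (commits=0)
txbd0: no from ember, bravo, delta -> abort (commits=0)
tx1d3: no from delta -> abort (commits=0)
txfe7: all yes -> commit (commits=1)

Answer: 1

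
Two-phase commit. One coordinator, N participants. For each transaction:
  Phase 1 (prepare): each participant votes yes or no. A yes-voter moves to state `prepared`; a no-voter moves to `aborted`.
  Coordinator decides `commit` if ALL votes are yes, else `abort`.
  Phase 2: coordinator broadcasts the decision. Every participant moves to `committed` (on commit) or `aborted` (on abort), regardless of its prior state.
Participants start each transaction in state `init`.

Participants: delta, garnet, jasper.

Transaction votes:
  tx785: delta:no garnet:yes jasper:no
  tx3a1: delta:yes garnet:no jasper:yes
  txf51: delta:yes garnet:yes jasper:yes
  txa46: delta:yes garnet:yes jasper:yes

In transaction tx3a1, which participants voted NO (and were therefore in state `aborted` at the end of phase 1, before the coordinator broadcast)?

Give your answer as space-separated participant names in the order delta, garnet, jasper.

Answer: garnet

Derivation:
Txn tx3a1 phase 1: delta yes -> prepared; garnet no -> aborted; jasper yes -> prepared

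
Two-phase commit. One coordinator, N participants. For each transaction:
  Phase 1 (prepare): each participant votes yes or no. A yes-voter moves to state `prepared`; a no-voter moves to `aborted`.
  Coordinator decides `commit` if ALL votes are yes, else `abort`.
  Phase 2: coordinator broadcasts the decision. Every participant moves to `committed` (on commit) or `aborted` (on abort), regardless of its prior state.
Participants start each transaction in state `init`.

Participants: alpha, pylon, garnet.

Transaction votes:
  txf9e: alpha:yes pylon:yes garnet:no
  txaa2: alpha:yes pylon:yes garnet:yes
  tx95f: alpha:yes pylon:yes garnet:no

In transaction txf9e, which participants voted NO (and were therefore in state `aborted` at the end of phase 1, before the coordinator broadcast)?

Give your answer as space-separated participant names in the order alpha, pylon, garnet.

Answer: garnet

Derivation:
Txn txf9e phase 1: alpha yes -> prepared; pylon yes -> prepared; garnet no -> aborted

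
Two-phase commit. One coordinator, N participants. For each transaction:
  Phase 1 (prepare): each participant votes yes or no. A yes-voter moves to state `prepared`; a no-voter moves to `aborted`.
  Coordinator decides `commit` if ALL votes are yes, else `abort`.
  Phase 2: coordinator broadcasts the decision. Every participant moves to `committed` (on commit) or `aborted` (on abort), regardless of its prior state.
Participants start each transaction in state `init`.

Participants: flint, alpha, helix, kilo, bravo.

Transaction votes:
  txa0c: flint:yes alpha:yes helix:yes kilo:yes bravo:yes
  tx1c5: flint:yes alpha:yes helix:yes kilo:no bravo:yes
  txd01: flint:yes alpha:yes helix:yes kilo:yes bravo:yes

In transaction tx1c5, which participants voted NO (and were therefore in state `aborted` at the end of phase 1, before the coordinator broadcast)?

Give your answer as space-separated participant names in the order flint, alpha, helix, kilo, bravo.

Txn tx1c5 phase 1: flint yes -> prepared; alpha yes -> prepared; helix yes -> prepared; kilo no -> aborted; bravo yes -> prepared

Answer: kilo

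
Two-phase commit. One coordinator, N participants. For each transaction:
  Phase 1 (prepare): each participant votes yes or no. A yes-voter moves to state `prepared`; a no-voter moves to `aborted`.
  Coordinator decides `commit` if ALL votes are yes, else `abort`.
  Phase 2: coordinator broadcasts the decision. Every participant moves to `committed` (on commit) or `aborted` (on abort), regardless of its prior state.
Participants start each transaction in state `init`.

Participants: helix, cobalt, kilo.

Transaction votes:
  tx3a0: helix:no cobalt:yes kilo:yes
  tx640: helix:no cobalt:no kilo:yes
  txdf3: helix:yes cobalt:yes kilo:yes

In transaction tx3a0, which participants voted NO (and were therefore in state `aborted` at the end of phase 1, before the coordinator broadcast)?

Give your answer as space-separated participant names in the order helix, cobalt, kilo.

Answer: helix

Derivation:
Txn tx3a0 phase 1: helix no -> aborted; cobalt yes -> prepared; kilo yes -> prepared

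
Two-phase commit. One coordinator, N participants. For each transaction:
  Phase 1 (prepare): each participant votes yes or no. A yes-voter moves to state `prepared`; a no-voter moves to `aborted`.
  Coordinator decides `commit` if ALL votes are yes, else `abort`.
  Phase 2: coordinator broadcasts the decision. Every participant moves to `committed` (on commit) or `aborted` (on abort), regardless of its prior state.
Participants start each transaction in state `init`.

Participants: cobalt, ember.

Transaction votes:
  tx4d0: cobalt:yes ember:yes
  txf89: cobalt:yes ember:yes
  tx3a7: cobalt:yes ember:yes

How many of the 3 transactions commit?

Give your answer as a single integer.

Answer: 3

Derivation:
tx4d0: all yes -> commit (commits=1)
txf89: all yes -> commit (commits=2)
tx3a7: all yes -> commit (commits=3)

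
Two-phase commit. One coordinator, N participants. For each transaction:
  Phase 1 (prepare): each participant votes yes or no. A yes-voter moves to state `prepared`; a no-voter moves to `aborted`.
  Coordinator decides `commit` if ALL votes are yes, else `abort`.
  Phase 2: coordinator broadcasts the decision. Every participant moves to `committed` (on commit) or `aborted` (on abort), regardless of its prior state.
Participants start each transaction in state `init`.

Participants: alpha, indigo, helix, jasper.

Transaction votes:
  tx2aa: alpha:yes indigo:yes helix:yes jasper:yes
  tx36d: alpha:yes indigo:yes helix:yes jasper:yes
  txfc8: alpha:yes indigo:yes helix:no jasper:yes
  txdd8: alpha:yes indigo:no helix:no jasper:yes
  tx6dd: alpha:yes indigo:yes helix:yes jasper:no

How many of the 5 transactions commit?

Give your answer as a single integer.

Answer: 2

Derivation:
tx2aa: all yes -> commit (commits=1)
tx36d: all yes -> commit (commits=2)
txfc8: no from helix -> abort (commits=2)
txdd8: no from indigo, helix -> abort (commits=2)
tx6dd: no from jasper -> abort (commits=2)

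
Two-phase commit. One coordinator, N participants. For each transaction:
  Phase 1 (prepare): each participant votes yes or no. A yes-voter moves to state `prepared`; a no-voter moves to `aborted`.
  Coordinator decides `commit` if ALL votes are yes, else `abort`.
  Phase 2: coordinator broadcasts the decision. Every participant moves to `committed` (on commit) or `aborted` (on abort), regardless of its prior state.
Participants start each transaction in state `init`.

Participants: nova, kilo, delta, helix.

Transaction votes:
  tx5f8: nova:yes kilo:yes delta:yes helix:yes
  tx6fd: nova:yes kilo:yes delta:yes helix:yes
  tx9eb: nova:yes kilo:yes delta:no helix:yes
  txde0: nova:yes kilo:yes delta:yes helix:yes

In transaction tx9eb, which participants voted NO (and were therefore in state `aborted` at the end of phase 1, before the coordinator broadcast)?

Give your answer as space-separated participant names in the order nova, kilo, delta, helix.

Answer: delta

Derivation:
Txn tx9eb phase 1: nova yes -> prepared; kilo yes -> prepared; delta no -> aborted; helix yes -> prepared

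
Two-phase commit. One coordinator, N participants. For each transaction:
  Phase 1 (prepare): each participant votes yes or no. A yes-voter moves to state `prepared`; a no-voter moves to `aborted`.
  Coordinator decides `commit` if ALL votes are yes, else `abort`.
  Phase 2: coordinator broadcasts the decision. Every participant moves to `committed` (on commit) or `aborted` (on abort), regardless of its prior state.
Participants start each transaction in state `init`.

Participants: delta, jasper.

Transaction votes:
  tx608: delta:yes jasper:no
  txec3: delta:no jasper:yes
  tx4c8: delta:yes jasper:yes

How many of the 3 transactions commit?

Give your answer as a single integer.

tx608: no from jasper -> abort (commits=0)
txec3: no from delta -> abort (commits=0)
tx4c8: all yes -> commit (commits=1)

Answer: 1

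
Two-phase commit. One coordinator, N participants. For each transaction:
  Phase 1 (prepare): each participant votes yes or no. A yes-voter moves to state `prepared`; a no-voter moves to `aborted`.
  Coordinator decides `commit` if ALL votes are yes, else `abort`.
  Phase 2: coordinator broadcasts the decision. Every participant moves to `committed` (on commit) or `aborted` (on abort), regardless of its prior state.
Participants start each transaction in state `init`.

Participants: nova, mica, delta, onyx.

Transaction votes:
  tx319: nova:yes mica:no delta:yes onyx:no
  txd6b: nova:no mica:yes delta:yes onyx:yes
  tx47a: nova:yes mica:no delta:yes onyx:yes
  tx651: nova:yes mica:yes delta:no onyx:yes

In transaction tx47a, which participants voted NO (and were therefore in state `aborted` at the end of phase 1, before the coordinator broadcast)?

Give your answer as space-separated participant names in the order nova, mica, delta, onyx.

Txn tx47a phase 1: nova yes -> prepared; mica no -> aborted; delta yes -> prepared; onyx yes -> prepared

Answer: mica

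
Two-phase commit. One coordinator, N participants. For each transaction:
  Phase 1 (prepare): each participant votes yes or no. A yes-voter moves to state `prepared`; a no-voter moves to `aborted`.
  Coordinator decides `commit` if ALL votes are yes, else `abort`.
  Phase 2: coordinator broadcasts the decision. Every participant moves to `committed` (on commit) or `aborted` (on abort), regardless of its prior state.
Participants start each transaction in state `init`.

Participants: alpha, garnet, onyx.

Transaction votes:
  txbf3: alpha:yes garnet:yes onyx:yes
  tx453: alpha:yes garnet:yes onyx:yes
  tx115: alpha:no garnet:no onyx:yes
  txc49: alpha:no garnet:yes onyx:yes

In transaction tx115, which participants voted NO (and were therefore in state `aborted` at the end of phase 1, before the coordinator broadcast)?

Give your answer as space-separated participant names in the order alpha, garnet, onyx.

Answer: alpha garnet

Derivation:
Txn tx115 phase 1: alpha no -> aborted; garnet no -> aborted; onyx yes -> prepared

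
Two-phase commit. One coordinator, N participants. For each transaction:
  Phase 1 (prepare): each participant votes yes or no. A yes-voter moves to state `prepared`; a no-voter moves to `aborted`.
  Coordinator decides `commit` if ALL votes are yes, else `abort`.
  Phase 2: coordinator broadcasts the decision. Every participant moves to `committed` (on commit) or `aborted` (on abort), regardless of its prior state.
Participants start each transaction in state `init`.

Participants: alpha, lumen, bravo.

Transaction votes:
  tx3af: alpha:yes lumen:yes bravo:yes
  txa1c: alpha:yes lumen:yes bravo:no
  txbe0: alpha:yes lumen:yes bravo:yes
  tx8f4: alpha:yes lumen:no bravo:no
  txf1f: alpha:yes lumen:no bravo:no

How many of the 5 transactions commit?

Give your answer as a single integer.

tx3af: all yes -> commit (commits=1)
txa1c: no from bravo -> abort (commits=1)
txbe0: all yes -> commit (commits=2)
tx8f4: no from lumen, bravo -> abort (commits=2)
txf1f: no from lumen, bravo -> abort (commits=2)

Answer: 2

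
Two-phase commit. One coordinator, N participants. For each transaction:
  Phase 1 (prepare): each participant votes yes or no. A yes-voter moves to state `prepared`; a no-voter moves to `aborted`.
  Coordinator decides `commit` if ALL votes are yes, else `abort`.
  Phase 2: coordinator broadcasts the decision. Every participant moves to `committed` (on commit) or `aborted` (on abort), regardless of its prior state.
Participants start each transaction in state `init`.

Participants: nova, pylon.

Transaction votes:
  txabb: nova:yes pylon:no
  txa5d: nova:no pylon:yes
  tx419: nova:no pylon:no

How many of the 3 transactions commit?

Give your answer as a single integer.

Answer: 0

Derivation:
txabb: no from pylon -> abort (commits=0)
txa5d: no from nova -> abort (commits=0)
tx419: no from nova, pylon -> abort (commits=0)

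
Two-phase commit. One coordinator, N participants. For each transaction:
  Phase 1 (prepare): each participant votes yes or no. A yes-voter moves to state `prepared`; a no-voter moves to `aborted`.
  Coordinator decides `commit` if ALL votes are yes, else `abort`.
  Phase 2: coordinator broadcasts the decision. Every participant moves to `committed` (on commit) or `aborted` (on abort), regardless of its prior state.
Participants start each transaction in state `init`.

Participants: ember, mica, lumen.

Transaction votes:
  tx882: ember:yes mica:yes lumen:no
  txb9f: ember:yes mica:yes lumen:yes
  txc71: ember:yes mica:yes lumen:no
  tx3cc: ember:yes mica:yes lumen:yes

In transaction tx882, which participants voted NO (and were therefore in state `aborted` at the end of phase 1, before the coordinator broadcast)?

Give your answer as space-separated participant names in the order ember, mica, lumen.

Answer: lumen

Derivation:
Txn tx882 phase 1: ember yes -> prepared; mica yes -> prepared; lumen no -> aborted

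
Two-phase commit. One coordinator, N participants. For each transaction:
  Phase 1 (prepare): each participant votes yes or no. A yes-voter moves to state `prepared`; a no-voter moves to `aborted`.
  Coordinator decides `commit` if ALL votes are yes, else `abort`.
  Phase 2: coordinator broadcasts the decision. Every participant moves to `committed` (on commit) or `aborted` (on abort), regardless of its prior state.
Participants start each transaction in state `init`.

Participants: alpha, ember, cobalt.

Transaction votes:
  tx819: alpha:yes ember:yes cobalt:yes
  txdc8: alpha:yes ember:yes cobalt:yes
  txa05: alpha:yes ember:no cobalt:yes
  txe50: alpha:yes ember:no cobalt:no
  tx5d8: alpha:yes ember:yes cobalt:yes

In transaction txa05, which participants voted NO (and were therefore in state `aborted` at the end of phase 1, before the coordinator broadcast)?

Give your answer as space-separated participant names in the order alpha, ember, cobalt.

Txn txa05 phase 1: alpha yes -> prepared; ember no -> aborted; cobalt yes -> prepared

Answer: ember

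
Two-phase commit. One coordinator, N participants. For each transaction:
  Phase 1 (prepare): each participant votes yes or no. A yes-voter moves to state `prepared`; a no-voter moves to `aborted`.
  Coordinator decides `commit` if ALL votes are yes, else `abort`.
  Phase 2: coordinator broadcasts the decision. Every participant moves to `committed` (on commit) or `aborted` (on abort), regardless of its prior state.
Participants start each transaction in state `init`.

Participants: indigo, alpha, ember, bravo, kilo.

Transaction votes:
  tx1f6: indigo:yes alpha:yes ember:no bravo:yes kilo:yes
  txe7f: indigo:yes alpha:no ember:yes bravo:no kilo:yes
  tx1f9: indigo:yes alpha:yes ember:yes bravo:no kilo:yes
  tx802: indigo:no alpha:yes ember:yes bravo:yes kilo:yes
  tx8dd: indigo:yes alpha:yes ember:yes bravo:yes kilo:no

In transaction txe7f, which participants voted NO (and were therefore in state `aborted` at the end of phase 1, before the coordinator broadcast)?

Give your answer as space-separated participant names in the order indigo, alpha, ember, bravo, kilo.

Answer: alpha bravo

Derivation:
Txn txe7f phase 1: indigo yes -> prepared; alpha no -> aborted; ember yes -> prepared; bravo no -> aborted; kilo yes -> prepared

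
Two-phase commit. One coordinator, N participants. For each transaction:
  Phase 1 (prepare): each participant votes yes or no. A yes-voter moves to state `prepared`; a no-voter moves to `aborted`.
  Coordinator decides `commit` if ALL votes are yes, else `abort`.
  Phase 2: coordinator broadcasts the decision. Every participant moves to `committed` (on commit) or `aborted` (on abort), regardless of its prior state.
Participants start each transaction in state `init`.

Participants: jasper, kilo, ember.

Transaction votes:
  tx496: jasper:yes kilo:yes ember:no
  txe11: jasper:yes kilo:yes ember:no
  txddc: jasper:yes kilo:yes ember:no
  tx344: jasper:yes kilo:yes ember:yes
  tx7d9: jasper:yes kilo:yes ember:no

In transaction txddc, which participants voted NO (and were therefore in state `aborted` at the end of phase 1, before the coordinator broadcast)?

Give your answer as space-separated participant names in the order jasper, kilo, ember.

Txn txddc phase 1: jasper yes -> prepared; kilo yes -> prepared; ember no -> aborted

Answer: ember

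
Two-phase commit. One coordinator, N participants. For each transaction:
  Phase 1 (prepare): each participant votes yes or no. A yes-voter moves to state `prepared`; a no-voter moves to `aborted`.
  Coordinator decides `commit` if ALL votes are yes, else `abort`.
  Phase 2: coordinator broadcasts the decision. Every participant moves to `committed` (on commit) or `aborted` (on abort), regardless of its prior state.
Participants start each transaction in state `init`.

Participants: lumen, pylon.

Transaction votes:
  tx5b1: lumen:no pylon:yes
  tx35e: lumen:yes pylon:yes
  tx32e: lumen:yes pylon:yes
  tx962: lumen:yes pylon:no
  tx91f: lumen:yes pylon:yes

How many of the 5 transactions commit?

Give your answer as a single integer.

tx5b1: no from lumen -> abort (commits=0)
tx35e: all yes -> commit (commits=1)
tx32e: all yes -> commit (commits=2)
tx962: no from pylon -> abort (commits=2)
tx91f: all yes -> commit (commits=3)

Answer: 3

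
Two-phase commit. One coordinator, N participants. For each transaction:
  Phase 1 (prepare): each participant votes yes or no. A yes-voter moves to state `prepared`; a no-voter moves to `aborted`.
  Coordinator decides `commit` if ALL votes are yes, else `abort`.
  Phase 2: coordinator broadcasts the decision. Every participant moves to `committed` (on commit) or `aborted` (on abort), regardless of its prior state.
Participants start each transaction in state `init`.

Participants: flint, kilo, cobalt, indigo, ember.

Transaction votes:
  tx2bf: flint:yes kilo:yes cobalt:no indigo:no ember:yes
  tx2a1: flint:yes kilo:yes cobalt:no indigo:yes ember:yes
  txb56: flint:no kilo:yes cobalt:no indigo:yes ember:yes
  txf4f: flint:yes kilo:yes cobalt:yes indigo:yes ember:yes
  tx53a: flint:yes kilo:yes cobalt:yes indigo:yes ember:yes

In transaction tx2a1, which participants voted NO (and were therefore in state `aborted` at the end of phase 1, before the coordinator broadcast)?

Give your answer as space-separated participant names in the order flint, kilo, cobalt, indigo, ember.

Answer: cobalt

Derivation:
Txn tx2a1 phase 1: flint yes -> prepared; kilo yes -> prepared; cobalt no -> aborted; indigo yes -> prepared; ember yes -> prepared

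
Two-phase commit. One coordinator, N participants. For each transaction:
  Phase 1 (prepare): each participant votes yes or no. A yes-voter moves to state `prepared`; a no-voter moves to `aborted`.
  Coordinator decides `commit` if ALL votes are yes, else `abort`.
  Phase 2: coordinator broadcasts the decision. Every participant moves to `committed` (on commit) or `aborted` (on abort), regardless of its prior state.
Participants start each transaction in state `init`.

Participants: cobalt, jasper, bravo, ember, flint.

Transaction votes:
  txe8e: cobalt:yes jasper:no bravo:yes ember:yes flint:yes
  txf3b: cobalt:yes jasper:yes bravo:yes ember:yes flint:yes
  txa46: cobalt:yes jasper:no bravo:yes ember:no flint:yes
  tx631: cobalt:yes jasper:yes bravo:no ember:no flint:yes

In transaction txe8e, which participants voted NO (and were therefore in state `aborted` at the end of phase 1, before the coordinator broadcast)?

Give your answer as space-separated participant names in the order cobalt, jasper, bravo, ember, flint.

Answer: jasper

Derivation:
Txn txe8e phase 1: cobalt yes -> prepared; jasper no -> aborted; bravo yes -> prepared; ember yes -> prepared; flint yes -> prepared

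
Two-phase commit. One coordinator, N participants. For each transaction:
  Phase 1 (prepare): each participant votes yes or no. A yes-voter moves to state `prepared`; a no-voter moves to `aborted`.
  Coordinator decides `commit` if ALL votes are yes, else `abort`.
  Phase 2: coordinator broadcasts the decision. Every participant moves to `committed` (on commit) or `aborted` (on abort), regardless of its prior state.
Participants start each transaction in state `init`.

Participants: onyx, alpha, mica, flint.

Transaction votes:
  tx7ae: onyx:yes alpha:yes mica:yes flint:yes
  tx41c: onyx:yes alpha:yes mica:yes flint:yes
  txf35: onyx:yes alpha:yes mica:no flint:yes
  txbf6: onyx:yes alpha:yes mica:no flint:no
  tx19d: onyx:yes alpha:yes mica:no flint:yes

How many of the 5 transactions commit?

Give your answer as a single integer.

Answer: 2

Derivation:
tx7ae: all yes -> commit (commits=1)
tx41c: all yes -> commit (commits=2)
txf35: no from mica -> abort (commits=2)
txbf6: no from mica, flint -> abort (commits=2)
tx19d: no from mica -> abort (commits=2)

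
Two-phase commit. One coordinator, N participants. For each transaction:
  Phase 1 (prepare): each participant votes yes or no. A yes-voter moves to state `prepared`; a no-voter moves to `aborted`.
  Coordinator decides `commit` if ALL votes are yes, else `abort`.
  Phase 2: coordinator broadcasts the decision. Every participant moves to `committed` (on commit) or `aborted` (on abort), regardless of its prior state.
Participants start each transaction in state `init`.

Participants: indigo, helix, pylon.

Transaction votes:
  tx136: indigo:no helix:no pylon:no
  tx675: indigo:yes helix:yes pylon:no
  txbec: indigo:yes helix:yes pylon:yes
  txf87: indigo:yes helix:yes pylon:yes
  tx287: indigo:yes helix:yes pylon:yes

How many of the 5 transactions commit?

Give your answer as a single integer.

Answer: 3

Derivation:
tx136: no from indigo, helix, pylon -> abort (commits=0)
tx675: no from pylon -> abort (commits=0)
txbec: all yes -> commit (commits=1)
txf87: all yes -> commit (commits=2)
tx287: all yes -> commit (commits=3)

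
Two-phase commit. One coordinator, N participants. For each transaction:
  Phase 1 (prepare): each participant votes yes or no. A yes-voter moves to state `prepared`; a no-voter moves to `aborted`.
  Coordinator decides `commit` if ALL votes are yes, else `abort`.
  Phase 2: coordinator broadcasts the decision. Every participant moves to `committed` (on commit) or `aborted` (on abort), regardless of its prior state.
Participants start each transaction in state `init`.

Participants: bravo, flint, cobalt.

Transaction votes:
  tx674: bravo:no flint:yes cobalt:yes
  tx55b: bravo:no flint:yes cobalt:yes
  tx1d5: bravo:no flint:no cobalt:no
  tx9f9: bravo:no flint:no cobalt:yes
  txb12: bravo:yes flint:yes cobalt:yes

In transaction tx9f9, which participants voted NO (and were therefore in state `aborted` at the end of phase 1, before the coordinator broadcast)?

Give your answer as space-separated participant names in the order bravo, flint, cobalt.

Txn tx9f9 phase 1: bravo no -> aborted; flint no -> aborted; cobalt yes -> prepared

Answer: bravo flint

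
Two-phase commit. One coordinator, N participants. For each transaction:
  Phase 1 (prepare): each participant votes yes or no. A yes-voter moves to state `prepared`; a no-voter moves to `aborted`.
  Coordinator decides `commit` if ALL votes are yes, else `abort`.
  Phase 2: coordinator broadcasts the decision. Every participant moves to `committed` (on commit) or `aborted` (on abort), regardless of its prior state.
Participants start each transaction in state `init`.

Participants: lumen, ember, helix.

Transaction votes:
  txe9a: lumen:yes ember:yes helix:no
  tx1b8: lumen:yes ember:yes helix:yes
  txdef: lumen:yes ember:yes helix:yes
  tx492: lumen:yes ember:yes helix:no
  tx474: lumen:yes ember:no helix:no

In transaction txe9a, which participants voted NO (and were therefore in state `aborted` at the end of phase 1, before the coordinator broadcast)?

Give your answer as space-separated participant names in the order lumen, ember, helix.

Answer: helix

Derivation:
Txn txe9a phase 1: lumen yes -> prepared; ember yes -> prepared; helix no -> aborted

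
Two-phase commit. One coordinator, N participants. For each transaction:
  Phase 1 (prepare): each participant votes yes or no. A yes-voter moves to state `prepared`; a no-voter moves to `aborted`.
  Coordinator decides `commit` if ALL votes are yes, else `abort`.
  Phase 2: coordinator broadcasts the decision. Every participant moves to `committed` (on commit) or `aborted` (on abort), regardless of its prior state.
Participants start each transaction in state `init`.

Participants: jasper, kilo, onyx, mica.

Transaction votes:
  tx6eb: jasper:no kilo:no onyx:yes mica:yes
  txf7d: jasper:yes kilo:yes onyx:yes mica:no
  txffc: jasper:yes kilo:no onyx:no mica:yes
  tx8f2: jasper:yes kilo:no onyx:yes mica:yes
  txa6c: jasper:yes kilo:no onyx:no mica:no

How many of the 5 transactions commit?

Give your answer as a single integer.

tx6eb: no from jasper, kilo -> abort (commits=0)
txf7d: no from mica -> abort (commits=0)
txffc: no from kilo, onyx -> abort (commits=0)
tx8f2: no from kilo -> abort (commits=0)
txa6c: no from kilo, onyx, mica -> abort (commits=0)

Answer: 0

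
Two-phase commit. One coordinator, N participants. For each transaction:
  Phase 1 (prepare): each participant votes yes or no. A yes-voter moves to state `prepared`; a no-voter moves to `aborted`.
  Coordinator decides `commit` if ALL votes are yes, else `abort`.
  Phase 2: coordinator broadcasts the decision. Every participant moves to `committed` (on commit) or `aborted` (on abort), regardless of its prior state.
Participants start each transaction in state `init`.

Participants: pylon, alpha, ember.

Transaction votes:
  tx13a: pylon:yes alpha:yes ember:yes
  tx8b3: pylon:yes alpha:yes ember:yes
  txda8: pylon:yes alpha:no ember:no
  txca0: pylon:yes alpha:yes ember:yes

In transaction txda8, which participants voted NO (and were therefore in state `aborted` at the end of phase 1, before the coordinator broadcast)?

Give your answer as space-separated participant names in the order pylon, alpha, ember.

Txn txda8 phase 1: pylon yes -> prepared; alpha no -> aborted; ember no -> aborted

Answer: alpha ember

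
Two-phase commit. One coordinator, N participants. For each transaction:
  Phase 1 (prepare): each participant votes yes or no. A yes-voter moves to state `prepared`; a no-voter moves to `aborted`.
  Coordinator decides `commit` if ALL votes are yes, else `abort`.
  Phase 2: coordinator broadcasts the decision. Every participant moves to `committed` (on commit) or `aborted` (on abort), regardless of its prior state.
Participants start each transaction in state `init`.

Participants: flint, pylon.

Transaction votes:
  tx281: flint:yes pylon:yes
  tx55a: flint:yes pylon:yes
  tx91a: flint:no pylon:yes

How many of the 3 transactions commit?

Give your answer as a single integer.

tx281: all yes -> commit (commits=1)
tx55a: all yes -> commit (commits=2)
tx91a: no from flint -> abort (commits=2)

Answer: 2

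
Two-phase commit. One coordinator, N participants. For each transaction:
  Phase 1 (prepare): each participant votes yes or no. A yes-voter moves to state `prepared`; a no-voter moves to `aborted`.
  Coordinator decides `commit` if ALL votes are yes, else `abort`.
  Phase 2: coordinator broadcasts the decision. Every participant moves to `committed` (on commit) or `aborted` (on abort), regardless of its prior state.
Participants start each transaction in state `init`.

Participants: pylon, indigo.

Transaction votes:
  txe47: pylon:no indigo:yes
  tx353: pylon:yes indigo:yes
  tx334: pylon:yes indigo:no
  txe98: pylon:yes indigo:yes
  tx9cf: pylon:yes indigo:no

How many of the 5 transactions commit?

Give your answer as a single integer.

Answer: 2

Derivation:
txe47: no from pylon -> abort (commits=0)
tx353: all yes -> commit (commits=1)
tx334: no from indigo -> abort (commits=1)
txe98: all yes -> commit (commits=2)
tx9cf: no from indigo -> abort (commits=2)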